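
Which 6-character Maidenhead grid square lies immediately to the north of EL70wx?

EL71wa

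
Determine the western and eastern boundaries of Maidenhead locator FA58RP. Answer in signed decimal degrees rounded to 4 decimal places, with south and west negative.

Field F=5, A=0: +5·20° lon, +0·10° lat → SW at lon -80°, lat -90°.
Square 5, 8: +5·2° lon, +8·1° lat → SW at lon -70°, lat -82°.
Subsquare r=17, p=15: +17·0.0833333° lon, +15·0.0416667° lat → SW at lon -68.5833°, lat -81.375°.
Cell spans 0.0833333° lon × 0.0416667° lat.
west -68.5833, east -68.5000.

-68.5833, -68.5000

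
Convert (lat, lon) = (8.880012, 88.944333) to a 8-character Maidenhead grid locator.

NJ48lv31

Offset from 180°W / 90°S: lon 268.94433°, lat 98.88001°.
Field: 268.94433/20 → 13 → N, 98.88001/10 → 9 → J; chars NJ.
Square: 8.94433/2 → 4, 8.88001/1 → 8; chars 48.
Subsquare: 0.94433/0.0833333 → 11 → l, 0.88001/0.0416667 → 21 → v; chars lv.
Extended square: 0.02767/0.00833333 → 3, 0.00501/0.00416667 → 1; chars 31.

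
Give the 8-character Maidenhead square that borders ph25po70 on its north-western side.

Longitude extended square 7; −1 → 6.
Latitude extended square 0; +1 → 1.

PH25po61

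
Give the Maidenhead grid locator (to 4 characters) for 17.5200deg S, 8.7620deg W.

IH52

Shift to the Maidenhead origin (180°W, 90°S): lon 171.24, lat 72.48.
Field (20°×10°, letters A–R): 171.24/20 → 8 → I, 72.48/10 → 7 → H; chars IH.
Square (2°×1°, digits 0–9): 11.24/2 → 5, 2.48/1 → 2; chars 52.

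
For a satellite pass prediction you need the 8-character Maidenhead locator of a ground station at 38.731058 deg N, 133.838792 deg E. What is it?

Shift to the Maidenhead origin (180°W, 90°S): lon 313.83879, lat 128.73106.
Field: 313.83879/20 → 15 → P, 128.73106/10 → 12 → M; chars PM.
Square: 13.83879/2 → 6, 8.73106/1 → 8; chars 68.
Subsquare: 1.83879/0.0833333 → 22 → w, 0.73106/0.0416667 → 17 → r; chars wr.
Extended square: 0.00546/0.00833333 → 0, 0.02272/0.00416667 → 5; chars 05.

PM68wr05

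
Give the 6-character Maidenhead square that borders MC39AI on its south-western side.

MC29xh

Longitude subsquare a = 0; −1 → -1, wraps to 23 = x, carry into square.
Longitude square 3; −1 → 2.
Latitude subsquare i = 8; −1 → 7 = h.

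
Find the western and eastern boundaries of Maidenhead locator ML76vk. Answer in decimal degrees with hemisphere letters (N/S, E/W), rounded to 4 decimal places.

Field M=12, L=11: +12·20° lon, +11·10° lat → SW at lon 60°, lat 20°.
Square 7, 6: +7·2° lon, +6·1° lat → SW at lon 74°, lat 26°.
Subsquare v=21, k=10: +21·0.0833333° lon, +10·0.0416667° lat → SW at lon 75.75°, lat 26.4167°.
Cell spans 0.0833333° lon × 0.0416667° lat.
west 75.7500° E, east 75.8333° E.

75.7500° E, 75.8333° E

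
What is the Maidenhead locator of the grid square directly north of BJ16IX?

Latitude subsquare x = 23; +1 → 24, wraps to 0 = a, carry into square.
Latitude square 6; +1 → 7.
The longitude characters are unchanged.

BJ17ia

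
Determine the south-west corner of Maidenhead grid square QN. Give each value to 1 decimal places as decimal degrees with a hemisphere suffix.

40.0° N, 140.0° E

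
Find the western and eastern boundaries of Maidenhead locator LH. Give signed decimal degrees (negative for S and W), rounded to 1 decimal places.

40.0, 60.0

Field L=11, H=7: +11·20° lon, +7·10° lat → SW at lon 40°, lat -20°.
Cell spans 20° lon × 10° lat.
west 40.0, east 60.0.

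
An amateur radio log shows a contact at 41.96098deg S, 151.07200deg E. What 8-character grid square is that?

QE58ma89

Shift to the Maidenhead origin (180°W, 90°S): lon 331.07200, lat 48.03902.
Field: lon ⌊331.07200/20⌋ = 16 → Q; lat ⌊48.03902/10⌋ = 4 → E.
Square: lon ⌊11.07200/2⌋ = 5; lat ⌊8.03902/1⌋ = 8.
Subsquare: lon ⌊1.07200/0.0833333⌋ = 12 → m; lat ⌊0.03902/0.0416667⌋ = 0 → a.
Extended square: lon ⌊0.07200/0.00833333⌋ = 8; lat ⌊0.03902/0.00416667⌋ = 9.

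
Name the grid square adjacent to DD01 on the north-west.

Longitude square 0; −1 → -1, wraps to 9, carry into field.
Longitude field D = 3; −1 → 2 = C.
Latitude square 1; +1 → 2.

CD92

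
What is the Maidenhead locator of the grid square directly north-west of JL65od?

Longitude subsquare o = 14; −1 → 13 = n.
Latitude subsquare d = 3; +1 → 4 = e.

JL65ne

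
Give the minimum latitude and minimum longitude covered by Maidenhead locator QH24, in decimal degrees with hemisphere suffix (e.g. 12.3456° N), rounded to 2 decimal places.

16.00° S, 144.00° E

Field Q=16, H=7: +16·20° lon, +7·10° lat → SW at lon 140°, lat -20°.
Square 2, 4: +2·2° lon, +4·1° lat → SW at lon 144°, lat -16°.
latitude 16.00° S, longitude 144.00° E.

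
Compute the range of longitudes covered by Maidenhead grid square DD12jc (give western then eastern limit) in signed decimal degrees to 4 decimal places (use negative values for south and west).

Field D=3, D=3: +3·20° lon, +3·10° lat → SW at lon -120°, lat -60°.
Square 1, 2: +1·2° lon, +2·1° lat → SW at lon -118°, lat -58°.
Subsquare j=9, c=2: +9·0.0833333° lon, +2·0.0416667° lat → SW at lon -117.25°, lat -57.9167°.
Cell spans 0.0833333° lon × 0.0416667° lat.
west -117.2500, east -117.1667.

-117.2500, -117.1667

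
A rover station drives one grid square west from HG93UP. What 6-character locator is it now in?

Longitude subsquare u = 20; −1 → 19 = t.
The latitude characters are unchanged.

HG93tp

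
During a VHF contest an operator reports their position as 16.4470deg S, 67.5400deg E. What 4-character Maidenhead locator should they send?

MH33

Offset from 180°W / 90°S: lon 247.54°, lat 73.55°.
Field (20°×10°, letters A–R): lon ⌊247.54/20⌋ = 12 → M; lat ⌊73.55/10⌋ = 7 → H.
Square (2°×1°, digits 0–9): lon ⌊7.54/2⌋ = 3; lat ⌊3.55/1⌋ = 3.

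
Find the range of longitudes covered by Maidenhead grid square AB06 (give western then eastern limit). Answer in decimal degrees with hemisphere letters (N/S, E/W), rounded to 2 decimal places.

180.00° W, 178.00° W

Field A=0, B=1: +0·20° lon, +1·10° lat → SW at lon -180°, lat -80°.
Square 0, 6: +0·2° lon, +6·1° lat → SW at lon -180°, lat -74°.
Cell spans 2° lon × 1° lat.
west 180.00° W, east 178.00° W.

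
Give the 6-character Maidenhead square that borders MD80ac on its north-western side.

MD70xd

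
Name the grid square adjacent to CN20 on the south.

CM29

Latitude square 0; −1 → -1, wraps to 9, carry into field.
Latitude field N = 13; −1 → 12 = M.
The longitude characters are unchanged.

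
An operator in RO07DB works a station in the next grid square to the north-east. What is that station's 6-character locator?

Longitude subsquare d = 3; +1 → 4 = e.
Latitude subsquare b = 1; +1 → 2 = c.

RO07ec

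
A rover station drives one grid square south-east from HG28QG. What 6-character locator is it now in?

HG28rf

Longitude subsquare q = 16; +1 → 17 = r.
Latitude subsquare g = 6; −1 → 5 = f.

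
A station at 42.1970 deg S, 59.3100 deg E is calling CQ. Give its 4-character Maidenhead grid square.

LE97

Shift to the Maidenhead origin (180°W, 90°S): lon 239.31, lat 47.80.
Field (20°×10°, letters A–R): 239.31/20 → 11 → L, 47.80/10 → 4 → E; chars LE.
Square (2°×1°, digits 0–9): 19.31/2 → 9, 7.80/1 → 7; chars 97.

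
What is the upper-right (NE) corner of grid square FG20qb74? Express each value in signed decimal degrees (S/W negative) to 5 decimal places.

Field F=5, G=6: +5·20° lon, +6·10° lat → SW at lon -80°, lat -30°.
Square 2, 0: +2·2° lon, +0·1° lat → SW at lon -76°, lat -30°.
Subsquare q=16, b=1: +16·0.0833333° lon, +1·0.0416667° lat → SW at lon -74.6667°, lat -29.9583°.
Extended square 7, 4: +7·0.00833333° lon, +4·0.00416667° lat → SW at lon -74.6083°, lat -29.9417°.
Cell spans 0.00833333° lon × 0.00416667° lat. NE corner is SW corner plus one full cell.
latitude -29.93750, longitude -74.60000.

-29.93750, -74.60000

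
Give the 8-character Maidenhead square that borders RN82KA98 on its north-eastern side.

RN82la09

Longitude extended square 9; +1 → 10, wraps to 0, carry into subsquare.
Longitude subsquare k = 10; +1 → 11 = l.
Latitude extended square 8; +1 → 9.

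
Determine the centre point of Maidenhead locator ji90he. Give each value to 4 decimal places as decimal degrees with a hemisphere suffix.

9.8125° S, 18.6250° E

Field J=9, I=8: +9·20° lon, +8·10° lat → SW at lon 0°, lat -10°.
Square 9, 0: +9·2° lon, +0·1° lat → SW at lon 18°, lat -10°.
Subsquare h=7, e=4: +7·0.0833333° lon, +4·0.0416667° lat → SW at lon 18.5833°, lat -9.83333°.
Cell spans 0.0833333° lon × 0.0416667° lat. Centre is SW corner plus half of each.
latitude 9.8125° S, longitude 18.6250° E.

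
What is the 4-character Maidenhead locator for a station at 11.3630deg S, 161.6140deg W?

AH98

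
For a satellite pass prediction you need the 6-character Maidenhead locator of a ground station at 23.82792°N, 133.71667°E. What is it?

Add 180° to longitude and 90° to latitude: 313.7167, 113.8279.
Field: lon ⌊313.7167/20⌋ = 15 → P; lat ⌊113.8279/10⌋ = 11 → L.
Square: lon ⌊13.7167/2⌋ = 6; lat ⌊3.8279/1⌋ = 3.
Subsquare: lon ⌊1.7167/0.0833333⌋ = 20 → u; lat ⌊0.8279/0.0416667⌋ = 19 → t.

PL63ut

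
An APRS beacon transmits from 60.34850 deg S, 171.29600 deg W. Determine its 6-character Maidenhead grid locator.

Shift to the Maidenhead origin (180°W, 90°S): lon 8.7040, lat 29.6515.
Field (20°×10°, letters A–R): 8.7040/20 → 0 → A, 29.6515/10 → 2 → C; chars AC.
Square (2°×1°, digits 0–9): 8.7040/2 → 4, 9.6515/1 → 9; chars 49.
Subsquare (5′×2.5′, letters a–x): 0.7040/0.0833333 → 8 → i, 0.6515/0.0416667 → 15 → p; chars ip.

AC49ip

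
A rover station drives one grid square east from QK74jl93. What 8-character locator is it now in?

QK74kl03

Longitude extended square 9; +1 → 10, wraps to 0, carry into subsquare.
Longitude subsquare j = 9; +1 → 10 = k.
The latitude characters are unchanged.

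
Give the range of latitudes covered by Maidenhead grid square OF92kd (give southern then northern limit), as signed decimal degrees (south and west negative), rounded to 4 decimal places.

-37.8750, -37.8333

Field O=14, F=5: +14·20° lon, +5·10° lat → SW at lon 100°, lat -40°.
Square 9, 2: +9·2° lon, +2·1° lat → SW at lon 118°, lat -38°.
Subsquare k=10, d=3: +10·0.0833333° lon, +3·0.0416667° lat → SW at lon 118.833°, lat -37.875°.
Cell spans 0.0833333° lon × 0.0416667° lat.
south -37.8750, north -37.8333.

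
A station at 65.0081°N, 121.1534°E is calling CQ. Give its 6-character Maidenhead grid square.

PP05na

Offset from 180°W / 90°S: lon 301.1534°, lat 155.0081°.
Field: lon ⌊301.1534/20⌋ = 15 → P; lat ⌊155.0081/10⌋ = 15 → P.
Square: lon ⌊1.1534/2⌋ = 0; lat ⌊5.0081/1⌋ = 5.
Subsquare: lon ⌊1.1534/0.0833333⌋ = 13 → n; lat ⌊0.0081/0.0416667⌋ = 0 → a.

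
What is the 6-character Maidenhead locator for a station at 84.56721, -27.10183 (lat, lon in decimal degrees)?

HR64kn

Offset from 180°W / 90°S: lon 152.8982°, lat 174.5672°.
Field: 152.8982/20 → 7 → H, 174.5672/10 → 17 → R; chars HR.
Square: 12.8982/2 → 6, 4.5672/1 → 4; chars 64.
Subsquare: 0.8982/0.0833333 → 10 → k, 0.5672/0.0416667 → 13 → n; chars kn.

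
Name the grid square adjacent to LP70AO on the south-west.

LP60xn

Longitude subsquare a = 0; −1 → -1, wraps to 23 = x, carry into square.
Longitude square 7; −1 → 6.
Latitude subsquare o = 14; −1 → 13 = n.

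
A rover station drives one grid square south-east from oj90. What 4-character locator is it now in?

PI09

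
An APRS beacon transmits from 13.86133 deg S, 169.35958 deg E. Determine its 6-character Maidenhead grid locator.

RH46qd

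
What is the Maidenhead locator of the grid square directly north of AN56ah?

Latitude subsquare h = 7; +1 → 8 = i.
The longitude characters are unchanged.

AN56ai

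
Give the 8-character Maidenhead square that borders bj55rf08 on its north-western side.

Longitude extended square 0; −1 → -1, wraps to 9, carry into subsquare.
Longitude subsquare r = 17; −1 → 16 = q.
Latitude extended square 8; +1 → 9.

BJ55qf99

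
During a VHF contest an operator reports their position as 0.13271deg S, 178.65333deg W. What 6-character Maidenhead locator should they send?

Add 180° to longitude and 90° to latitude: 1.3467, 89.8673.
Field: lon ⌊1.3467/20⌋ = 0 → A; lat ⌊89.8673/10⌋ = 8 → I.
Square: lon ⌊1.3467/2⌋ = 0; lat ⌊9.8673/1⌋ = 9.
Subsquare: lon ⌊1.3467/0.0833333⌋ = 16 → q; lat ⌊0.8673/0.0416667⌋ = 20 → u.

AI09qu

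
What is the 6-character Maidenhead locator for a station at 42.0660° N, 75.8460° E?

Offset from 180°W / 90°S: lon 255.8460°, lat 132.0660°.
Field: 255.8460/20 → 12 → M, 132.0660/10 → 13 → N; chars MN.
Square: 15.8460/2 → 7, 2.0660/1 → 2; chars 72.
Subsquare: 1.8460/0.0833333 → 22 → w, 0.0660/0.0416667 → 1 → b; chars wb.

MN72wb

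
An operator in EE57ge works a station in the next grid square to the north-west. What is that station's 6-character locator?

EE57ff

Longitude subsquare g = 6; −1 → 5 = f.
Latitude subsquare e = 4; +1 → 5 = f.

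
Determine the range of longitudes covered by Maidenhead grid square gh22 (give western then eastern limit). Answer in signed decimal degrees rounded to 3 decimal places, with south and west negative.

-56.000, -54.000

Field G=6, H=7: +6·20° lon, +7·10° lat → SW at lon -60°, lat -20°.
Square 2, 2: +2·2° lon, +2·1° lat → SW at lon -56°, lat -18°.
Cell spans 2° lon × 1° lat.
west -56.000, east -54.000.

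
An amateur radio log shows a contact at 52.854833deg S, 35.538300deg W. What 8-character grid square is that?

Shift to the Maidenhead origin (180°W, 90°S): lon 144.46170, lat 37.14517.
Field: 144.46170/20 → 7 → H, 37.14517/10 → 3 → D; chars HD.
Square: 4.46170/2 → 2, 7.14517/1 → 7; chars 27.
Subsquare: 0.46170/0.0833333 → 5 → f, 0.14517/0.0416667 → 3 → d; chars fd.
Extended square: 0.04503/0.00833333 → 5, 0.02017/0.00416667 → 4; chars 54.

HD27fd54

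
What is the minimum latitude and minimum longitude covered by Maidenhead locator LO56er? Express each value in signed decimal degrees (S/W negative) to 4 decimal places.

56.7083, 50.3333

Field L=11, O=14: +11·20° lon, +14·10° lat → SW at lon 40°, lat 50°.
Square 5, 6: +5·2° lon, +6·1° lat → SW at lon 50°, lat 56°.
Subsquare e=4, r=17: +4·0.0833333° lon, +17·0.0416667° lat → SW at lon 50.3333°, lat 56.7083°.
latitude 56.7083, longitude 50.3333.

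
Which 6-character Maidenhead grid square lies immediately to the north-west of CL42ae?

CL32xf

Longitude subsquare a = 0; −1 → -1, wraps to 23 = x, carry into square.
Longitude square 4; −1 → 3.
Latitude subsquare e = 4; +1 → 5 = f.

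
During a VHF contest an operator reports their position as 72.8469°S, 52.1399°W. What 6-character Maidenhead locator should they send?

GB37wd

Add 180° to longitude and 90° to latitude: 127.8601, 17.1531.
Field: 127.8601/20 → 6 → G, 17.1531/10 → 1 → B; chars GB.
Square: 7.8601/2 → 3, 7.1531/1 → 7; chars 37.
Subsquare: 1.8601/0.0833333 → 22 → w, 0.1531/0.0416667 → 3 → d; chars wd.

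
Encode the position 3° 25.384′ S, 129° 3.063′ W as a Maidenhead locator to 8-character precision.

CI56ln38

Add 180° to longitude and 90° to latitude: 50.94895, 86.57693.
Field (20°×10°, letters A–R): 50.94895/20 → 2 → C, 86.57693/10 → 8 → I; chars CI.
Square (2°×1°, digits 0–9): 10.94895/2 → 5, 6.57693/1 → 6; chars 56.
Subsquare (5′×2.5′, letters a–x): 0.94895/0.0833333 → 11 → l, 0.57693/0.0416667 → 13 → n; chars ln.
Extended square (30″×15″, digits 0–9): 0.03228/0.00833333 → 3, 0.03527/0.00416667 → 8; chars 38.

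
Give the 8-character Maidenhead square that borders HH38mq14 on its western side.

Longitude extended square 1; −1 → 0.
The latitude characters are unchanged.

HH38mq04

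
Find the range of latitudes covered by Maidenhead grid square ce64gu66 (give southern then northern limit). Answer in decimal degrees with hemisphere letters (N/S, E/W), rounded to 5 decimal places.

45.14167° S, 45.13750° S

Field C=2, E=4: +2·20° lon, +4·10° lat → SW at lon -140°, lat -50°.
Square 6, 4: +6·2° lon, +4·1° lat → SW at lon -128°, lat -46°.
Subsquare g=6, u=20: +6·0.0833333° lon, +20·0.0416667° lat → SW at lon -127.5°, lat -45.1667°.
Extended square 6, 6: +6·0.00833333° lon, +6·0.00416667° lat → SW at lon -127.45°, lat -45.1417°.
Cell spans 0.00833333° lon × 0.00416667° lat.
south 45.14167° S, north 45.13750° S.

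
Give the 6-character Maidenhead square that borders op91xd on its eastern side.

Longitude subsquare x = 23; +1 → 24, wraps to 0 = a, carry into square.
Longitude square 9; +1 → 10, wraps to 0, carry into field.
Longitude field O = 14; +1 → 15 = P.
The latitude characters are unchanged.

PP01ad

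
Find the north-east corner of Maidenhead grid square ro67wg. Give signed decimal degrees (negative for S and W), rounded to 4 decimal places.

57.2917, 173.9167

Field R=17, O=14: +17·20° lon, +14·10° lat → SW at lon 160°, lat 50°.
Square 6, 7: +6·2° lon, +7·1° lat → SW at lon 172°, lat 57°.
Subsquare w=22, g=6: +22·0.0833333° lon, +6·0.0416667° lat → SW at lon 173.833°, lat 57.25°.
Cell spans 0.0833333° lon × 0.0416667° lat. NE corner is SW corner plus one full cell.
latitude 57.2917, longitude 173.9167.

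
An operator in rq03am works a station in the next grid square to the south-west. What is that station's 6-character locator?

QQ93xl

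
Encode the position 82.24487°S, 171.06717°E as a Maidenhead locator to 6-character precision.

RA57ms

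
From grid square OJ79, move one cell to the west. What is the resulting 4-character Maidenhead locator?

OJ69

Longitude square 7; −1 → 6.
The latitude characters are unchanged.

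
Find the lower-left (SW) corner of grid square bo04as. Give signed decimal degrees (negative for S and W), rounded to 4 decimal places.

Field B=1, O=14: +1·20° lon, +14·10° lat → SW at lon -160°, lat 50°.
Square 0, 4: +0·2° lon, +4·1° lat → SW at lon -160°, lat 54°.
Subsquare a=0, s=18: +0·0.0833333° lon, +18·0.0416667° lat → SW at lon -160°, lat 54.75°.
latitude 54.7500, longitude -160.0000.

54.7500, -160.0000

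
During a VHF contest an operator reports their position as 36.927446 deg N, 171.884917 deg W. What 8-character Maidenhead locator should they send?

AM46bw32

Shift to the Maidenhead origin (180°W, 90°S): lon 8.11508, lat 126.92745.
Field: 8.11508/20 → 0 → A, 126.92745/10 → 12 → M; chars AM.
Square: 8.11508/2 → 4, 6.92745/1 → 6; chars 46.
Subsquare: 0.11508/0.0833333 → 1 → b, 0.92745/0.0416667 → 22 → w; chars bw.
Extended square: 0.03175/0.00833333 → 3, 0.01078/0.00416667 → 2; chars 32.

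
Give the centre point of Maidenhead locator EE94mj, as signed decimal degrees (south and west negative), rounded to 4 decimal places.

Field E=4, E=4: +4·20° lon, +4·10° lat → SW at lon -100°, lat -50°.
Square 9, 4: +9·2° lon, +4·1° lat → SW at lon -82°, lat -46°.
Subsquare m=12, j=9: +12·0.0833333° lon, +9·0.0416667° lat → SW at lon -81°, lat -45.625°.
Cell spans 0.0833333° lon × 0.0416667° lat. Centre is SW corner plus half of each.
latitude -45.6042, longitude -80.9583.

-45.6042, -80.9583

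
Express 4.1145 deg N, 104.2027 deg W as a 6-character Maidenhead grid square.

DJ74vc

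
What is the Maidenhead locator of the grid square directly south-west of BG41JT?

BG41is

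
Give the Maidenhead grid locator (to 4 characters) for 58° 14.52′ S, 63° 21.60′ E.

Add 180° to longitude and 90° to latitude: 243.36, 31.76.
Field (20°×10°, letters A–R): lon ⌊243.36/20⌋ = 12 → M; lat ⌊31.76/10⌋ = 3 → D.
Square (2°×1°, digits 0–9): lon ⌊3.36/2⌋ = 1; lat ⌊1.76/1⌋ = 1.

MD11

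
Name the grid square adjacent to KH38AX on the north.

KH39aa

Latitude subsquare x = 23; +1 → 24, wraps to 0 = a, carry into square.
Latitude square 8; +1 → 9.
The longitude characters are unchanged.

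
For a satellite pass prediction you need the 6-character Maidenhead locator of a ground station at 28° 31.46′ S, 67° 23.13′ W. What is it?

FG61hl

Shift to the Maidenhead origin (180°W, 90°S): lon 112.6145, lat 61.4757.
Field (20°×10°, letters A–R): lon ⌊112.6145/20⌋ = 5 → F; lat ⌊61.4757/10⌋ = 6 → G.
Square (2°×1°, digits 0–9): lon ⌊12.6145/2⌋ = 6; lat ⌊1.4757/1⌋ = 1.
Subsquare (5′×2.5′, letters a–x): lon ⌊0.6145/0.0833333⌋ = 7 → h; lat ⌊0.4757/0.0416667⌋ = 11 → l.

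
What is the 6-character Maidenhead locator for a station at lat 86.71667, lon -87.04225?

Shift to the Maidenhead origin (180°W, 90°S): lon 92.9578, lat 176.7167.
Field (20°×10°, letters A–R): 92.9578/20 → 4 → E, 176.7167/10 → 17 → R; chars ER.
Square (2°×1°, digits 0–9): 12.9578/2 → 6, 6.7167/1 → 6; chars 66.
Subsquare (5′×2.5′, letters a–x): 0.9578/0.0833333 → 11 → l, 0.7167/0.0416667 → 17 → r; chars lr.

ER66lr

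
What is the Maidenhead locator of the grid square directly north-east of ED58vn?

Longitude subsquare v = 21; +1 → 22 = w.
Latitude subsquare n = 13; +1 → 14 = o.

ED58wo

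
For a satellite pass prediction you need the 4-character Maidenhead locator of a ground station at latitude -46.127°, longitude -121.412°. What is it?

Offset from 180°W / 90°S: lon 58.59°, lat 43.87°.
Field (20°×10°, letters A–R): 58.59/20 → 2 → C, 43.87/10 → 4 → E; chars CE.
Square (2°×1°, digits 0–9): 18.59/2 → 9, 3.87/1 → 3; chars 93.

CE93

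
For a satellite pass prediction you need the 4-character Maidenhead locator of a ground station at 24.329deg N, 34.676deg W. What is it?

HL24

Offset from 180°W / 90°S: lon 145.32°, lat 114.33°.
Field (20°×10°, letters A–R): lon ⌊145.32/20⌋ = 7 → H; lat ⌊114.33/10⌋ = 11 → L.
Square (2°×1°, digits 0–9): lon ⌊5.32/2⌋ = 2; lat ⌊4.33/1⌋ = 4.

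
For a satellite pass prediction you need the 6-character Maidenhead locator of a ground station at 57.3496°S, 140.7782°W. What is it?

BD92op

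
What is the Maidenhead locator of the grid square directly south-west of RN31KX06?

Longitude extended square 0; −1 → -1, wraps to 9, carry into subsquare.
Longitude subsquare k = 10; −1 → 9 = j.
Latitude extended square 6; −1 → 5.

RN31jx95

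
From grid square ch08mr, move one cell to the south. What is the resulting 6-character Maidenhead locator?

CH08mq

Latitude subsquare r = 17; −1 → 16 = q.
The longitude characters are unchanged.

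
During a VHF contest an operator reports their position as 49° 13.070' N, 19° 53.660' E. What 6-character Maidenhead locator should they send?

JN99wf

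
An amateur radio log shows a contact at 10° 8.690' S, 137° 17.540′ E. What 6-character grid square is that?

Shift to the Maidenhead origin (180°W, 90°S): lon 317.2923, lat 79.8552.
Field: 317.2923/20 → 15 → P, 79.8552/10 → 7 → H; chars PH.
Square: 17.2923/2 → 8, 9.8552/1 → 9; chars 89.
Subsquare: 1.2923/0.0833333 → 15 → p, 0.8552/0.0416667 → 20 → u; chars pu.

PH89pu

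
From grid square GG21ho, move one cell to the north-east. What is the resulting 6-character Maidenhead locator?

GG21ip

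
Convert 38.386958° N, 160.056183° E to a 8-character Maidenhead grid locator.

RM08aj62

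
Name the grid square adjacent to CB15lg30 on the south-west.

CB15lf29

Longitude extended square 3; −1 → 2.
Latitude extended square 0; −1 → -1, wraps to 9, carry into subsquare.
Latitude subsquare g = 6; −1 → 5 = f.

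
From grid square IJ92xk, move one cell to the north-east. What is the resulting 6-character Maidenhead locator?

JJ02al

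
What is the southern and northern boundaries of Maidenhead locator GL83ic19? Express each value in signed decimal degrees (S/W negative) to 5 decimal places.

Field G=6, L=11: +6·20° lon, +11·10° lat → SW at lon -60°, lat 20°.
Square 8, 3: +8·2° lon, +3·1° lat → SW at lon -44°, lat 23°.
Subsquare i=8, c=2: +8·0.0833333° lon, +2·0.0416667° lat → SW at lon -43.3333°, lat 23.0833°.
Extended square 1, 9: +1·0.00833333° lon, +9·0.00416667° lat → SW at lon -43.325°, lat 23.1208°.
Cell spans 0.00833333° lon × 0.00416667° lat.
south 23.12083, north 23.12500.

23.12083, 23.12500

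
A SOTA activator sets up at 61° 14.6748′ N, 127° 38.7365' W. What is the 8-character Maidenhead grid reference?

Shift to the Maidenhead origin (180°W, 90°S): lon 52.35439, lat 151.24458.
Field: 52.35439/20 → 2 → C, 151.24458/10 → 15 → P; chars CP.
Square: 12.35439/2 → 6, 1.24458/1 → 1; chars 61.
Subsquare: 0.35439/0.0833333 → 4 → e, 0.24458/0.0416667 → 5 → f; chars ef.
Extended square: 0.02106/0.00833333 → 2, 0.03625/0.00416667 → 8; chars 28.

CP61ef28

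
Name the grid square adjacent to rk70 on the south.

Latitude square 0; −1 → -1, wraps to 9, carry into field.
Latitude field K = 10; −1 → 9 = J.
The longitude characters are unchanged.

RJ79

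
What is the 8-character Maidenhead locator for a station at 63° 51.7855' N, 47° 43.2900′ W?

GP63du37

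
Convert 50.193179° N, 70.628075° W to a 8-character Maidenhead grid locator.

FO40qe46

Shift to the Maidenhead origin (180°W, 90°S): lon 109.37193, lat 140.19318.
Field (20°×10°, letters A–R): 109.37193/20 → 5 → F, 140.19318/10 → 14 → O; chars FO.
Square (2°×1°, digits 0–9): 9.37193/2 → 4, 0.19318/1 → 0; chars 40.
Subsquare (5′×2.5′, letters a–x): 1.37193/0.0833333 → 16 → q, 0.19318/0.0416667 → 4 → e; chars qe.
Extended square (30″×15″, digits 0–9): 0.03859/0.00833333 → 4, 0.02651/0.00416667 → 6; chars 46.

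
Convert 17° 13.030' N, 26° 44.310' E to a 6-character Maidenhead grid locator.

Offset from 180°W / 90°S: lon 206.7385°, lat 107.2172°.
Field (20°×10°, letters A–R): lon ⌊206.7385/20⌋ = 10 → K; lat ⌊107.2172/10⌋ = 10 → K.
Square (2°×1°, digits 0–9): lon ⌊6.7385/2⌋ = 3; lat ⌊7.2172/1⌋ = 7.
Subsquare (5′×2.5′, letters a–x): lon ⌊0.7385/0.0833333⌋ = 8 → i; lat ⌊0.2172/0.0416667⌋ = 5 → f.

KK37if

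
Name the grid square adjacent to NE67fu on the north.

NE67fv

Latitude subsquare u = 20; +1 → 21 = v.
The longitude characters are unchanged.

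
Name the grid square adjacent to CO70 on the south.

CN79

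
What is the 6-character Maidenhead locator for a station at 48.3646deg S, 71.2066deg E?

Offset from 180°W / 90°S: lon 251.2066°, lat 41.6354°.
Field (20°×10°, letters A–R): 251.2066/20 → 12 → M, 41.6354/10 → 4 → E; chars ME.
Square (2°×1°, digits 0–9): 11.2066/2 → 5, 1.6354/1 → 1; chars 51.
Subsquare (5′×2.5′, letters a–x): 1.2066/0.0833333 → 14 → o, 0.6354/0.0416667 → 15 → p; chars op.

ME51op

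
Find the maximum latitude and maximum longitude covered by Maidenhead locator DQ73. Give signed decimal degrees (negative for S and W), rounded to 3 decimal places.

74.000, -104.000

Field D=3, Q=16: +3·20° lon, +16·10° lat → SW at lon -120°, lat 70°.
Square 7, 3: +7·2° lon, +3·1° lat → SW at lon -106°, lat 73°.
Cell spans 2° lon × 1° lat. NE corner is SW corner plus one full cell.
latitude 74.000, longitude -104.000.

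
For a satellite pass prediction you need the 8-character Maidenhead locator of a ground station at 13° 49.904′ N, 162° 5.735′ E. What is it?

Offset from 180°W / 90°S: lon 342.09558°, lat 103.83173°.
Field: 342.09558/20 → 17 → R, 103.83173/10 → 10 → K; chars RK.
Square: 2.09558/2 → 1, 3.83173/1 → 3; chars 13.
Subsquare: 0.09558/0.0833333 → 1 → b, 0.83173/0.0416667 → 19 → t; chars bt.
Extended square: 0.01225/0.00833333 → 1, 0.04007/0.00416667 → 9; chars 19.

RK13bt19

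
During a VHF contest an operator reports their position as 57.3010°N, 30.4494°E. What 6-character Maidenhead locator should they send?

KO57fh

Shift to the Maidenhead origin (180°W, 90°S): lon 210.4494, lat 147.3010.
Field: lon ⌊210.4494/20⌋ = 10 → K; lat ⌊147.3010/10⌋ = 14 → O.
Square: lon ⌊10.4494/2⌋ = 5; lat ⌊7.3010/1⌋ = 7.
Subsquare: lon ⌊0.4494/0.0833333⌋ = 5 → f; lat ⌊0.3010/0.0416667⌋ = 7 → h.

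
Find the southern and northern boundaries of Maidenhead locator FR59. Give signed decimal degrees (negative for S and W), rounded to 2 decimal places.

Field F=5, R=17: +5·20° lon, +17·10° lat → SW at lon -80°, lat 80°.
Square 5, 9: +5·2° lon, +9·1° lat → SW at lon -70°, lat 89°.
Cell spans 2° lon × 1° lat.
south 89.00, north 90.00.

89.00, 90.00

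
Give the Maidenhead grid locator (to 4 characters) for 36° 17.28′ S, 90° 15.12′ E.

NF53

Offset from 180°W / 90°S: lon 270.25°, lat 53.71°.
Field: 270.25/20 → 13 → N, 53.71/10 → 5 → F; chars NF.
Square: 10.25/2 → 5, 3.71/1 → 3; chars 53.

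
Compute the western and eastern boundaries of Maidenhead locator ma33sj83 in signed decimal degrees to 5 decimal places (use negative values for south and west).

Field M=12, A=0: +12·20° lon, +0·10° lat → SW at lon 60°, lat -90°.
Square 3, 3: +3·2° lon, +3·1° lat → SW at lon 66°, lat -87°.
Subsquare s=18, j=9: +18·0.0833333° lon, +9·0.0416667° lat → SW at lon 67.5°, lat -86.625°.
Extended square 8, 3: +8·0.00833333° lon, +3·0.00416667° lat → SW at lon 67.5667°, lat -86.6125°.
Cell spans 0.00833333° lon × 0.00416667° lat.
west 67.56667, east 67.57500.

67.56667, 67.57500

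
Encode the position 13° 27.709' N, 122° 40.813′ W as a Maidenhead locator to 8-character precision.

CK83pl80

Shift to the Maidenhead origin (180°W, 90°S): lon 57.31978, lat 103.46182.
Field (20°×10°, letters A–R): lon ⌊57.31978/20⌋ = 2 → C; lat ⌊103.46182/10⌋ = 10 → K.
Square (2°×1°, digits 0–9): lon ⌊17.31978/2⌋ = 8; lat ⌊3.46182/1⌋ = 3.
Subsquare (5′×2.5′, letters a–x): lon ⌊1.31978/0.0833333⌋ = 15 → p; lat ⌊0.46182/0.0416667⌋ = 11 → l.
Extended square (30″×15″, digits 0–9): lon ⌊0.06978/0.00833333⌋ = 8; lat ⌊0.00348/0.00416667⌋ = 0.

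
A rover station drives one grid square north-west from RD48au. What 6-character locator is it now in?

RD38xv

Longitude subsquare a = 0; −1 → -1, wraps to 23 = x, carry into square.
Longitude square 4; −1 → 3.
Latitude subsquare u = 20; +1 → 21 = v.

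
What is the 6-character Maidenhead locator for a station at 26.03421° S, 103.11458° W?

DG83kx

Add 180° to longitude and 90° to latitude: 76.8854, 63.9658.
Field (20°×10°, letters A–R): lon ⌊76.8854/20⌋ = 3 → D; lat ⌊63.9658/10⌋ = 6 → G.
Square (2°×1°, digits 0–9): lon ⌊16.8854/2⌋ = 8; lat ⌊3.9658/1⌋ = 3.
Subsquare (5′×2.5′, letters a–x): lon ⌊0.8854/0.0833333⌋ = 10 → k; lat ⌊0.9658/0.0416667⌋ = 23 → x.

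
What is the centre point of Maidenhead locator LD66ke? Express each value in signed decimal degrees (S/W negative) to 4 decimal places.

-53.8125, 52.8750

Field L=11, D=3: +11·20° lon, +3·10° lat → SW at lon 40°, lat -60°.
Square 6, 6: +6·2° lon, +6·1° lat → SW at lon 52°, lat -54°.
Subsquare k=10, e=4: +10·0.0833333° lon, +4·0.0416667° lat → SW at lon 52.8333°, lat -53.8333°.
Cell spans 0.0833333° lon × 0.0416667° lat. Centre is SW corner plus half of each.
latitude -53.8125, longitude 52.8750.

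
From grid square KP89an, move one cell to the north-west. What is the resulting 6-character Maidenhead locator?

KP79xo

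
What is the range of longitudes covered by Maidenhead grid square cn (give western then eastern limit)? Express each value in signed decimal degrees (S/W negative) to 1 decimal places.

Field C=2, N=13: +2·20° lon, +13·10° lat → SW at lon -140°, lat 40°.
Cell spans 20° lon × 10° lat.
west -140.0, east -120.0.

-140.0, -120.0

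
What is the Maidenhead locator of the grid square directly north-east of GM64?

Longitude square 6; +1 → 7.
Latitude square 4; +1 → 5.

GM75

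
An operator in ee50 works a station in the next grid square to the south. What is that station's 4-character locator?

Latitude square 0; −1 → -1, wraps to 9, carry into field.
Latitude field E = 4; −1 → 3 = D.
The longitude characters are unchanged.

ED59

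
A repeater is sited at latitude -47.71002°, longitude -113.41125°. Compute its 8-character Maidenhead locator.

DE32hg09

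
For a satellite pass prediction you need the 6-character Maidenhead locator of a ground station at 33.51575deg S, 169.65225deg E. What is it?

RF46tl

Offset from 180°W / 90°S: lon 349.6522°, lat 56.4843°.
Field (20°×10°, letters A–R): 349.6522/20 → 17 → R, 56.4843/10 → 5 → F; chars RF.
Square (2°×1°, digits 0–9): 9.6522/2 → 4, 6.4843/1 → 6; chars 46.
Subsquare (5′×2.5′, letters a–x): 1.6522/0.0833333 → 19 → t, 0.4843/0.0416667 → 11 → l; chars tl.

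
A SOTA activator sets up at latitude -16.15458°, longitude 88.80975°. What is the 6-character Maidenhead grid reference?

NH43ju

Offset from 180°W / 90°S: lon 268.8098°, lat 73.8454°.
Field: lon ⌊268.8098/20⌋ = 13 → N; lat ⌊73.8454/10⌋ = 7 → H.
Square: lon ⌊8.8098/2⌋ = 4; lat ⌊3.8454/1⌋ = 3.
Subsquare: lon ⌊0.8098/0.0833333⌋ = 9 → j; lat ⌊0.8454/0.0416667⌋ = 20 → u.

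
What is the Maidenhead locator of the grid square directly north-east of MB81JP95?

MB81kp06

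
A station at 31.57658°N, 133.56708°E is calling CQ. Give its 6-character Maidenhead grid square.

PM61sn

Offset from 180°W / 90°S: lon 313.5671°, lat 121.5766°.
Field: 313.5671/20 → 15 → P, 121.5766/10 → 12 → M; chars PM.
Square: 13.5671/2 → 6, 1.5766/1 → 1; chars 61.
Subsquare: 1.5671/0.0833333 → 18 → s, 0.5766/0.0416667 → 13 → n; chars sn.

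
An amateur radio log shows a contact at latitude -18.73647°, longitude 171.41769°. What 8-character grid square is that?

RH51rg03

Offset from 180°W / 90°S: lon 351.41769°, lat 71.26353°.
Field: 351.41769/20 → 17 → R, 71.26353/10 → 7 → H; chars RH.
Square: 11.41769/2 → 5, 1.26353/1 → 1; chars 51.
Subsquare: 1.41769/0.0833333 → 17 → r, 0.26353/0.0416667 → 6 → g; chars rg.
Extended square: 0.00102/0.00833333 → 0, 0.01353/0.00416667 → 3; chars 03.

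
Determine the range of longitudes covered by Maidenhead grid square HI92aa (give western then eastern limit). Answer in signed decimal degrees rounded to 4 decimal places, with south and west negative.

-22.0000, -21.9167

Field H=7, I=8: +7·20° lon, +8·10° lat → SW at lon -40°, lat -10°.
Square 9, 2: +9·2° lon, +2·1° lat → SW at lon -22°, lat -8°.
Subsquare a=0, a=0: +0·0.0833333° lon, +0·0.0416667° lat → SW at lon -22°, lat -8°.
Cell spans 0.0833333° lon × 0.0416667° lat.
west -22.0000, east -21.9167.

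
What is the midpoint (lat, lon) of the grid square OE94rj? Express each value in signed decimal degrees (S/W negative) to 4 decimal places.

Field O=14, E=4: +14·20° lon, +4·10° lat → SW at lon 100°, lat -50°.
Square 9, 4: +9·2° lon, +4·1° lat → SW at lon 118°, lat -46°.
Subsquare r=17, j=9: +17·0.0833333° lon, +9·0.0416667° lat → SW at lon 119.417°, lat -45.625°.
Cell spans 0.0833333° lon × 0.0416667° lat. Centre is SW corner plus half of each.
latitude -45.6042, longitude 119.4583.

-45.6042, 119.4583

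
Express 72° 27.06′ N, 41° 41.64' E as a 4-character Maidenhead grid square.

LQ02

Offset from 180°W / 90°S: lon 221.69°, lat 162.45°.
Field (20°×10°, letters A–R): 221.69/20 → 11 → L, 162.45/10 → 16 → Q; chars LQ.
Square (2°×1°, digits 0–9): 1.69/2 → 0, 2.45/1 → 2; chars 02.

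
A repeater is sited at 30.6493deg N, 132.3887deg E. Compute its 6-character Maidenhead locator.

PM60ep

Add 180° to longitude and 90° to latitude: 312.3887, 120.6493.
Field: 312.3887/20 → 15 → P, 120.6493/10 → 12 → M; chars PM.
Square: 12.3887/2 → 6, 0.6493/1 → 0; chars 60.
Subsquare: 0.3887/0.0833333 → 4 → e, 0.6493/0.0416667 → 15 → p; chars ep.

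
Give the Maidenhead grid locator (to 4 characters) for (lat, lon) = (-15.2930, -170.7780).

AH44

Shift to the Maidenhead origin (180°W, 90°S): lon 9.22, lat 74.71.
Field (20°×10°, letters A–R): lon ⌊9.22/20⌋ = 0 → A; lat ⌊74.71/10⌋ = 7 → H.
Square (2°×1°, digits 0–9): lon ⌊9.22/2⌋ = 4; lat ⌊4.71/1⌋ = 4.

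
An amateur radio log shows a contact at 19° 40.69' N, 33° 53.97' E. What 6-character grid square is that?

KK69wq

Offset from 180°W / 90°S: lon 213.8995°, lat 109.6782°.
Field: lon ⌊213.8995/20⌋ = 10 → K; lat ⌊109.6782/10⌋ = 10 → K.
Square: lon ⌊13.8995/2⌋ = 6; lat ⌊9.6782/1⌋ = 9.
Subsquare: lon ⌊1.8995/0.0833333⌋ = 22 → w; lat ⌊0.6782/0.0416667⌋ = 16 → q.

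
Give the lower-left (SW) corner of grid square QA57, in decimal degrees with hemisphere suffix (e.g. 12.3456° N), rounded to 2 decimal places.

83.00° S, 150.00° E

Field Q=16, A=0: +16·20° lon, +0·10° lat → SW at lon 140°, lat -90°.
Square 5, 7: +5·2° lon, +7·1° lat → SW at lon 150°, lat -83°.
latitude 83.00° S, longitude 150.00° E.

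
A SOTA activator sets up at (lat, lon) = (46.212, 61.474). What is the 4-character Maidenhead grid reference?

Add 180° to longitude and 90° to latitude: 241.47, 136.21.
Field: lon ⌊241.47/20⌋ = 12 → M; lat ⌊136.21/10⌋ = 13 → N.
Square: lon ⌊1.47/2⌋ = 0; lat ⌊6.21/1⌋ = 6.

MN06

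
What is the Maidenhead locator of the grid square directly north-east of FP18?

FP29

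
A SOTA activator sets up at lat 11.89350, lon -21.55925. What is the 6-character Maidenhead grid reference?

Shift to the Maidenhead origin (180°W, 90°S): lon 158.4408, lat 101.8935.
Field: 158.4408/20 → 7 → H, 101.8935/10 → 10 → K; chars HK.
Square: 18.4408/2 → 9, 1.8935/1 → 1; chars 91.
Subsquare: 0.4408/0.0833333 → 5 → f, 0.8935/0.0416667 → 21 → v; chars fv.

HK91fv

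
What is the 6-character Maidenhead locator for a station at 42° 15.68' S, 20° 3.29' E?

Offset from 180°W / 90°S: lon 200.0548°, lat 47.7387°.
Field: 200.0548/20 → 10 → K, 47.7387/10 → 4 → E; chars KE.
Square: 0.0548/2 → 0, 7.7387/1 → 7; chars 07.
Subsquare: 0.0548/0.0833333 → 0 → a, 0.7387/0.0416667 → 17 → r; chars ar.

KE07ar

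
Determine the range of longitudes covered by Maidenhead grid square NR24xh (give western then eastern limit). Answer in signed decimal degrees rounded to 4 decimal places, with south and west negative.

Field N=13, R=17: +13·20° lon, +17·10° lat → SW at lon 80°, lat 80°.
Square 2, 4: +2·2° lon, +4·1° lat → SW at lon 84°, lat 84°.
Subsquare x=23, h=7: +23·0.0833333° lon, +7·0.0416667° lat → SW at lon 85.9167°, lat 84.2917°.
Cell spans 0.0833333° lon × 0.0416667° lat.
west 85.9167, east 86.0000.

85.9167, 86.0000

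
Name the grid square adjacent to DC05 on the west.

CC95

Longitude square 0; −1 → -1, wraps to 9, carry into field.
Longitude field D = 3; −1 → 2 = C.
The latitude characters are unchanged.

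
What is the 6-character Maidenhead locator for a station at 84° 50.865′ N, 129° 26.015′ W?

CR54gu

Add 180° to longitude and 90° to latitude: 50.5664, 174.8478.
Field: lon ⌊50.5664/20⌋ = 2 → C; lat ⌊174.8478/10⌋ = 17 → R.
Square: lon ⌊10.5664/2⌋ = 5; lat ⌊4.8478/1⌋ = 4.
Subsquare: lon ⌊0.5664/0.0833333⌋ = 6 → g; lat ⌊0.8478/0.0416667⌋ = 20 → u.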